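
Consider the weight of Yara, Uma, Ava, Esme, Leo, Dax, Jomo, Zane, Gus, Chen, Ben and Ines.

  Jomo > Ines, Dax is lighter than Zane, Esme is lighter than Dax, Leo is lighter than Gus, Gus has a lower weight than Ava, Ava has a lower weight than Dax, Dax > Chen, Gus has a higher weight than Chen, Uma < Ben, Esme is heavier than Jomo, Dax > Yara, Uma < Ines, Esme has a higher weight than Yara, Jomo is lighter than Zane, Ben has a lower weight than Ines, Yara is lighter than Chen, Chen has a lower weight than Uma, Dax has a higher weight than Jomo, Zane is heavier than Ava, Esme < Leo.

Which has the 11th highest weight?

Chen

The consecutive relations fix a unique order: Yara < Chen < Uma < Ben < Ines < Jomo < Esme < Leo < Gus < Ava < Dax < Zane.
Counting 11 from the largest end gives Chen.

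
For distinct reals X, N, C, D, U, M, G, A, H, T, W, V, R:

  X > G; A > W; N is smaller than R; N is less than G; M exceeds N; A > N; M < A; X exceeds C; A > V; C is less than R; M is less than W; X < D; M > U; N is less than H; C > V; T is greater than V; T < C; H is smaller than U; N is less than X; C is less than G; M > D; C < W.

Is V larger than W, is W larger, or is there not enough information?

The relevant relations are V < C; C < G; G < X; X < D; D < M; M < W.
Together: V < C < G < X < D < M < W.
So W is larger.

W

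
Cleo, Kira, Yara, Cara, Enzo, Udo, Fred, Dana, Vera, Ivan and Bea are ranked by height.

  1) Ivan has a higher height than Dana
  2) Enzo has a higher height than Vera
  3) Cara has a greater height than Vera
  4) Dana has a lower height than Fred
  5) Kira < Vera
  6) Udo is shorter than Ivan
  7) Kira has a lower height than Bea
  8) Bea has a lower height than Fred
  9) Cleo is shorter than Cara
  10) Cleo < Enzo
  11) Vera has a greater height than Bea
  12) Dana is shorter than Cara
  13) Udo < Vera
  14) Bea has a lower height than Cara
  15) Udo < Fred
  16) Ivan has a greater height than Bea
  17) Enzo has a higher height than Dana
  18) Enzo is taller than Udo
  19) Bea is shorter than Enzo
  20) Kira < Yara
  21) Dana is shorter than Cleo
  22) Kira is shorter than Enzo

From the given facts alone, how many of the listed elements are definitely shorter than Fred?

4

Directly below Fred: Dana, Bea, Udo.
One step further: Kira (4 so far).
No other element is forced below Fred by the given relations, so the count is 4.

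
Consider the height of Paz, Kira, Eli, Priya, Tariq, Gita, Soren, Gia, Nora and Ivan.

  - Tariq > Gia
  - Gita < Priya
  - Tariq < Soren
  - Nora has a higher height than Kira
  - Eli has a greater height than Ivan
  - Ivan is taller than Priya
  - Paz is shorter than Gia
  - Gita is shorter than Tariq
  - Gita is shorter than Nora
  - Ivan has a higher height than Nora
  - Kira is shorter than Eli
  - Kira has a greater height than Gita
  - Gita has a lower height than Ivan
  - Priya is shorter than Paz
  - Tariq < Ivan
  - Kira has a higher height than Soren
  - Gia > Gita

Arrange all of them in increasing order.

Nothing is placed below Gita, so it is least; from there Gita < Priya; Priya < Paz; Paz < Gia; Gia < Tariq; Tariq < Soren; Soren < Kira; Kira < Nora; Nora < Ivan; Ivan < Eli, each given directly.

Gita < Priya < Paz < Gia < Tariq < Soren < Kira < Nora < Ivan < Eli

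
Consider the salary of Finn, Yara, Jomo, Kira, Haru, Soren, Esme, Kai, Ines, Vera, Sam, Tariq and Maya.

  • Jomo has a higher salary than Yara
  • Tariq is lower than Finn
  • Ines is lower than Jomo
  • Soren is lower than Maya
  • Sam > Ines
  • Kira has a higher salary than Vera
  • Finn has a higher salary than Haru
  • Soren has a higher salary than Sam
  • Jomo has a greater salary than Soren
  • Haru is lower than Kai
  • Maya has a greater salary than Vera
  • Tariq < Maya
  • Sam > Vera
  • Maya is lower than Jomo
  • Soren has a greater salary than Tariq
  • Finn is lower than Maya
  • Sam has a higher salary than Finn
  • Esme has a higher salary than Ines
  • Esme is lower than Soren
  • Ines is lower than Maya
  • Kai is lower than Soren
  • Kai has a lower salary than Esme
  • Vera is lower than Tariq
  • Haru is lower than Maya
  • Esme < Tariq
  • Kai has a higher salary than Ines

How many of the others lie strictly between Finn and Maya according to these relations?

The relations place Finn below Maya. An element lies strictly between them when it is forced above Finn and also forced below Maya.
Above Finn: {Sam, Soren, Jomo}. Below Maya: {Ines, Haru, Vera, Kai, Esme, Tariq, Sam, Soren}.
Intersection: {Sam, Soren} — 2.

2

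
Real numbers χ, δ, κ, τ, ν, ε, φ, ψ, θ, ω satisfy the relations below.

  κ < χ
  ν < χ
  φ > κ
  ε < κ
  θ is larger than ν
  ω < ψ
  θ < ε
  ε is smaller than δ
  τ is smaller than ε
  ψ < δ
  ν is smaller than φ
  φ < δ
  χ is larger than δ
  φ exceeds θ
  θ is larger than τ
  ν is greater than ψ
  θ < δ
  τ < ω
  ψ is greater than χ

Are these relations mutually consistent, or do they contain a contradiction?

inconsistent

Chaining the given relations yields ψ < ν < θ < ε < κ < φ < δ < χ, so ψ < χ. But one relation states χ < ψ. These cannot both hold.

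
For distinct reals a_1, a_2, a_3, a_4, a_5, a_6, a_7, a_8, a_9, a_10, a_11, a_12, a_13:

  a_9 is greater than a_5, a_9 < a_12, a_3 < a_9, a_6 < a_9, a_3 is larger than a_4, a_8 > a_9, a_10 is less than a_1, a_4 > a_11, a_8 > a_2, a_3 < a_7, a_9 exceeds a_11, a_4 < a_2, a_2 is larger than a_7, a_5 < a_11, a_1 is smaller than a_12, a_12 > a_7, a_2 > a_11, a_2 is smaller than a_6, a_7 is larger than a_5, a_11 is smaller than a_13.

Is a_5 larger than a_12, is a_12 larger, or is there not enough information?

Following the relations from a_5: a_5 < a_11 < a_4 < a_3 < a_7 < a_2 < a_6 < a_9 < a_12.
So a_12 is larger.

a_12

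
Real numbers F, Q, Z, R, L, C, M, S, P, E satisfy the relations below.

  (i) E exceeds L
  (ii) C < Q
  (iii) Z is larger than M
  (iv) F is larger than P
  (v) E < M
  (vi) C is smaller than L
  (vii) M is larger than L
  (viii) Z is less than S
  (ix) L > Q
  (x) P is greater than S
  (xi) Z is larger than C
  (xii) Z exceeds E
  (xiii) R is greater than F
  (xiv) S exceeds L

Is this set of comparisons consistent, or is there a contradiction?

consistent

The single ordering C < Q < L < E < M < Z < S < P < F < R satisfies every listed relation, so no contradiction arises.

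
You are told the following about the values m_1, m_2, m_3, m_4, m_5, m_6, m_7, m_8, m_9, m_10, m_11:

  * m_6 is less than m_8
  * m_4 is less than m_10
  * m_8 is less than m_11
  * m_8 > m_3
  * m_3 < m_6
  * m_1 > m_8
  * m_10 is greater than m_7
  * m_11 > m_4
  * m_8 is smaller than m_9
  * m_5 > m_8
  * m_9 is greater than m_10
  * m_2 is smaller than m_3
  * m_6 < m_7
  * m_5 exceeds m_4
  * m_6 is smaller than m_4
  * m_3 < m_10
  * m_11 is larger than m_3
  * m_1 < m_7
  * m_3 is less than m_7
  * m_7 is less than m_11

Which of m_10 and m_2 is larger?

Chaining the given relations: m_2 < m_3 < m_6 < m_8 < m_1 < m_7 < m_10.
So m_2 < m_10; m_10 is the larger of the two.

m_10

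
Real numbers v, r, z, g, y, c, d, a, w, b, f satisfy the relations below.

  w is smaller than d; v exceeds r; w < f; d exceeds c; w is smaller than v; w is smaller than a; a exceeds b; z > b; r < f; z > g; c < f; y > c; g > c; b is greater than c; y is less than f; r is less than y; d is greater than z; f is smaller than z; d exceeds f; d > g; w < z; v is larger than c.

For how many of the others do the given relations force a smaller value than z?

From z the given relations immediately reach w, f, b, g.
From those, c, r, y — 7 in total.
No other element is forced below z by the given relations, so the count is 7.

7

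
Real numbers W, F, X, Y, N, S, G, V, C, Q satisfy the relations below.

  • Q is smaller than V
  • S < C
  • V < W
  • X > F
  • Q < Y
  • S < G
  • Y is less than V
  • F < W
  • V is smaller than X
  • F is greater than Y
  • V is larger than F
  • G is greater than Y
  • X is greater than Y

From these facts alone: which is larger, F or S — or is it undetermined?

undetermined

Following every chain through S: above S we get C, G.
F is not reached, and no chain runs the other way from F to S.
So the given relations leave the order of S and F undetermined.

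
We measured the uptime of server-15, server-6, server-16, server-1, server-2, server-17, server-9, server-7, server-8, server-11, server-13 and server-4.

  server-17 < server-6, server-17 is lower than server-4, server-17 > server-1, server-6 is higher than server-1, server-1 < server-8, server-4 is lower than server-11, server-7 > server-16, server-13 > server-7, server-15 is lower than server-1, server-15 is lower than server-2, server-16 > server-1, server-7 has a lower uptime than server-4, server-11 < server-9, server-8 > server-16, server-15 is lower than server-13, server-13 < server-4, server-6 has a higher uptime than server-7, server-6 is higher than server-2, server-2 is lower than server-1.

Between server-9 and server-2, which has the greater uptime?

server-9

The relevant relations are server-2 < server-1; server-1 < server-16; server-16 < server-7; server-7 < server-13; server-13 < server-4; server-4 < server-11; server-11 < server-9.
Chaining these gives server-2 < server-1 < server-16 < server-7 < server-13 < server-4 < server-11 < server-9.
So server-2 < server-9; server-9 is the higher of the two.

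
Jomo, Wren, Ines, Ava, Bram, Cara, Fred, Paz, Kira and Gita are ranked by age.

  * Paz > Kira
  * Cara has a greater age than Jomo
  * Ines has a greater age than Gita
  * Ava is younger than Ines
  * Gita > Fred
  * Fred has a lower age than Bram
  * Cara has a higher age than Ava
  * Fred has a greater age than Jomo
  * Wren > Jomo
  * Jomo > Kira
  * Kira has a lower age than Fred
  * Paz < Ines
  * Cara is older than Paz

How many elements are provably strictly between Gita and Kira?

2

Chaining upward from Kira reaches: Paz, Jomo, Fred, Bram, Cara, Ines, Wren.
Chaining downward from Gita reaches: Jomo, Fred.
Strictly between Kira and Gita are those in both lists: Jomo, Fred — 2 elements.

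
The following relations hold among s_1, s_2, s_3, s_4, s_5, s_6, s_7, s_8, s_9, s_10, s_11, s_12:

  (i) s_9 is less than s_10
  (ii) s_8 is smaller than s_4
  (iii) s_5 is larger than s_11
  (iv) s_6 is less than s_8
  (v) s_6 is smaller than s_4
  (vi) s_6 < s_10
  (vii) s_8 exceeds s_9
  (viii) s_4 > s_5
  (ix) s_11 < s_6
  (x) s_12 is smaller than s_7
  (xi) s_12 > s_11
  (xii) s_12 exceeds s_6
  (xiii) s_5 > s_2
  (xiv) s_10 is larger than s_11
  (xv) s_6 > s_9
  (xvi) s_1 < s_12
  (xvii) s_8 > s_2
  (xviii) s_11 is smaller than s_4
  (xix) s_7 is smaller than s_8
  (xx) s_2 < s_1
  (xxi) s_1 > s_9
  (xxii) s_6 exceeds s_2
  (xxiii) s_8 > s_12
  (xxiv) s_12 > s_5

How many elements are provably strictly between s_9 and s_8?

4

Chaining upward from s_9 reaches: s_6, s_10, s_1, s_12, s_7, s_4.
Chaining downward from s_8 reaches: s_2, s_11, s_5, s_6, s_1, s_12, s_7.
Strictly between s_9 and s_8 are those in both lists: s_6, s_1, s_12, s_7 — 4 elements.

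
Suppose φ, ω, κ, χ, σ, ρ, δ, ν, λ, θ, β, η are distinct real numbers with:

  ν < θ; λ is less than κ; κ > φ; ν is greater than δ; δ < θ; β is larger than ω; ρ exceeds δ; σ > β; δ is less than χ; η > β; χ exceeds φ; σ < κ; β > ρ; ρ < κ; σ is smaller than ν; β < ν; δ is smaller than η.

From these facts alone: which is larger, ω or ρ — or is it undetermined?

Following every chain through ρ: above ρ we get β, σ, ν, κ, θ, η; below ρ we get δ.
ω is not reached, and no chain runs the other way from ω to ρ.
So the given relations leave the order of ρ and ω undetermined.

undetermined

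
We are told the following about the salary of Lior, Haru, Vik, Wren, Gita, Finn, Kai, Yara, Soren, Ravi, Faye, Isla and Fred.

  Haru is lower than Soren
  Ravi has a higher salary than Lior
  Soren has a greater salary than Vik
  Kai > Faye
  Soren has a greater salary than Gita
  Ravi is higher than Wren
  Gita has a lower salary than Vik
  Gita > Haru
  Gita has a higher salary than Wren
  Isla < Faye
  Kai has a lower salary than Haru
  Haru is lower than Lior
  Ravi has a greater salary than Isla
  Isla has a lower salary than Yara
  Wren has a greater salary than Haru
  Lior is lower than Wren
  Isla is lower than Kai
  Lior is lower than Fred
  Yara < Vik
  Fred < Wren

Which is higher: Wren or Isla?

Wren

Isla < Faye and Faye < Kai give Isla < Kai.
Then Kai < Haru extends the chain to Haru.
Then Haru < Lior extends the chain to Lior.
With Lior < Fred: Isla < Faye < Kai < Haru < Lior < Fred.
Then Fred < Wren extends the chain to Wren.
So Isla < Wren; Wren is the higher of the two.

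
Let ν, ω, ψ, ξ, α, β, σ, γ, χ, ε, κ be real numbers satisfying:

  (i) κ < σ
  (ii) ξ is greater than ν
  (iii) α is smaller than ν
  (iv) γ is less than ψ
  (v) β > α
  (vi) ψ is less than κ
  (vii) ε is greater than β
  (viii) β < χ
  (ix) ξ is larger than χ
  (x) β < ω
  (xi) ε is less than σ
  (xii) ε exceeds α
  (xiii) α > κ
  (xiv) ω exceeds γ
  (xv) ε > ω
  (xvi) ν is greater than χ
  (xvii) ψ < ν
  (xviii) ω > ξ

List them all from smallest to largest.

The consecutive links are each given: γ < ψ; ψ < κ; κ < α; α < β; β < χ; χ < ν; ν < ξ; ξ < ω; ω < ε; ε < σ.

γ < ψ < κ < α < β < χ < ν < ξ < ω < ε < σ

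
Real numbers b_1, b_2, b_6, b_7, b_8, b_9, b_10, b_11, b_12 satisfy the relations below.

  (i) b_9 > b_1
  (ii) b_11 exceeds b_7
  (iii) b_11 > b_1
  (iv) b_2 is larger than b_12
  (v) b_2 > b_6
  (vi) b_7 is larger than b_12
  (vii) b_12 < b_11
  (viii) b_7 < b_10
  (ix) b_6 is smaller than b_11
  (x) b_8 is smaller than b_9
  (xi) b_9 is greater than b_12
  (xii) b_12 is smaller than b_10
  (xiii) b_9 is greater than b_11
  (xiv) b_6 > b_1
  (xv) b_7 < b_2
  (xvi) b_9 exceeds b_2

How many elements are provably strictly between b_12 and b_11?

Chaining upward from b_12 reaches: b_7, b_2, b_9, b_10.
Chaining downward from b_11 reaches: b_7, b_1, b_6.
Strictly between b_12 and b_11 are those in both lists: b_7 — 1 element.

1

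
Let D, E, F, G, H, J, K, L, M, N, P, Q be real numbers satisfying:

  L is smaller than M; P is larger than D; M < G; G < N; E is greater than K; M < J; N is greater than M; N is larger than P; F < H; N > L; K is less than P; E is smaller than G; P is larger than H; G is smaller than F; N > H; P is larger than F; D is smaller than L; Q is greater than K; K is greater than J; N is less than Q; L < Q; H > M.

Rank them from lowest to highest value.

Each adjacent pair is fixed by a given relation: D < L; L < M; M < J; J < K; K < E; E < G; G < F; F < H; H < P; P < N; N < Q. Chaining them end to end gives the full order.

D < L < M < J < K < E < G < F < H < P < N < Q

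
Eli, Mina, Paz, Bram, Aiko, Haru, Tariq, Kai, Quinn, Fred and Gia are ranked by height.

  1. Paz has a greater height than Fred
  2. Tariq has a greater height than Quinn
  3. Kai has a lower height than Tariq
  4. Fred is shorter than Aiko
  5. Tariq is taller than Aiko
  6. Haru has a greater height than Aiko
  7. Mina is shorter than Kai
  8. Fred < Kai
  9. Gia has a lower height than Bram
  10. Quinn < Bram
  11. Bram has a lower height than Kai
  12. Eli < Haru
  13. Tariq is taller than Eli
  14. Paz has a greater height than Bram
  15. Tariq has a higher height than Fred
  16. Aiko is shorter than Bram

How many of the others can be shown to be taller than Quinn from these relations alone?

Directly above Quinn: Bram, Tariq.
One step further: Paz, Kai (4 so far).
Nothing else is reachable above Quinn; 4 in all.

4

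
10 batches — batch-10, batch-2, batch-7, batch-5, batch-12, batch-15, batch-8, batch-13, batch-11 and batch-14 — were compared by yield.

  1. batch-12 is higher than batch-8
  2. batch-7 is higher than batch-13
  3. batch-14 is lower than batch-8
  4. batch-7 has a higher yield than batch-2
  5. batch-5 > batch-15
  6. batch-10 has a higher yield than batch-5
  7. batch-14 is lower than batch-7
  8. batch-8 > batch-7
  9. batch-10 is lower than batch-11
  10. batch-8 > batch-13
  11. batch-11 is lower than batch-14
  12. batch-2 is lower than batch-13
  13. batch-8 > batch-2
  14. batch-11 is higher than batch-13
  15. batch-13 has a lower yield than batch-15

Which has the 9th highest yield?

batch-13

Chaining the given pairs: batch-2 < batch-13 < batch-15 < batch-5 < batch-10 < batch-11 < batch-14 < batch-7 < batch-8 < batch-12.
The 9th largest is batch-13.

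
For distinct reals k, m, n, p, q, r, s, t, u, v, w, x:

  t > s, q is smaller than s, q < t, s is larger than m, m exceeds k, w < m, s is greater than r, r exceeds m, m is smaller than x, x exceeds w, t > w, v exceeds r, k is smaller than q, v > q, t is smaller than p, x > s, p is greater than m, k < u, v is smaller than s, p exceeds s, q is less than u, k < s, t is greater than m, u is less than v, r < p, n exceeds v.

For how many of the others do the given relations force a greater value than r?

6

Directly above r: v, s, p.
One step further: n, x, t (6 so far).
No other element is forced above r by the given relations, so the count is 6.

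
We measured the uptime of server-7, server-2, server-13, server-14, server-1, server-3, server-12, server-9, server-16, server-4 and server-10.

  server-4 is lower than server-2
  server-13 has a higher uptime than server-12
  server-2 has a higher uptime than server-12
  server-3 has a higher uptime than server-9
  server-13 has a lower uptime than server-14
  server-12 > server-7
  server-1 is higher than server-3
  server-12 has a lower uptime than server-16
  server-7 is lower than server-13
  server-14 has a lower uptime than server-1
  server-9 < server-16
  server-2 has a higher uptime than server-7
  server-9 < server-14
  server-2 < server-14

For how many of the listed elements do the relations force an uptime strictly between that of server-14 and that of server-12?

The relations place server-12 below server-14. An element lies strictly between them when it is forced above server-12 and also forced below server-14.
Above server-12: {server-16, server-2, server-13, server-1}. Below server-14: {server-7, server-9, server-4, server-2, server-13}.
Intersection: {server-2, server-13} — 2.

2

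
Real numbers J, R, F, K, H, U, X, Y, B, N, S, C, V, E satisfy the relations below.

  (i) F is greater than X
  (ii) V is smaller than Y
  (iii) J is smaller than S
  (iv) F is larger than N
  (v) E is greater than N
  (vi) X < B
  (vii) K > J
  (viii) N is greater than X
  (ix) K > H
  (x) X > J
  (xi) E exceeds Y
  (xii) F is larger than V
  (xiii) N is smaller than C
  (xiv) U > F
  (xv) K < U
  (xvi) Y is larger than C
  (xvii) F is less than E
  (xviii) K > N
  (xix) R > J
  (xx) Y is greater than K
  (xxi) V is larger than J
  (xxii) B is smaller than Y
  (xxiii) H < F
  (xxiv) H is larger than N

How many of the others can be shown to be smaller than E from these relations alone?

Directly below E: N, F, Y.
One step further: X, B, C, V, H, K (9 so far).
One step further: J (10 so far).
Nothing else is reachable below E; 10 in all.

10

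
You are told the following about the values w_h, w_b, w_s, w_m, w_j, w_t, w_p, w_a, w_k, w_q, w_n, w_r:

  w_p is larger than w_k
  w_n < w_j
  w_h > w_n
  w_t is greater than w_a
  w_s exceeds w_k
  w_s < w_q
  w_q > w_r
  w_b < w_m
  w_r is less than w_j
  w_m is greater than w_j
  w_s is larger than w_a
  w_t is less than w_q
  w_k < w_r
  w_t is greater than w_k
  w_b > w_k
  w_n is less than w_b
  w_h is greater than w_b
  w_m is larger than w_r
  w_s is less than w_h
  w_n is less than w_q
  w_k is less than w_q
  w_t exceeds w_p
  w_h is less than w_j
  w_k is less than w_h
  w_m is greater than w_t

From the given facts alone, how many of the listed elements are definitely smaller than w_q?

7

From w_q the given relations immediately reach w_k, w_t, w_n, w_r, w_s.
From those, w_a, w_p — 7 in total.
Nothing else is reachable below w_q; 7 in all.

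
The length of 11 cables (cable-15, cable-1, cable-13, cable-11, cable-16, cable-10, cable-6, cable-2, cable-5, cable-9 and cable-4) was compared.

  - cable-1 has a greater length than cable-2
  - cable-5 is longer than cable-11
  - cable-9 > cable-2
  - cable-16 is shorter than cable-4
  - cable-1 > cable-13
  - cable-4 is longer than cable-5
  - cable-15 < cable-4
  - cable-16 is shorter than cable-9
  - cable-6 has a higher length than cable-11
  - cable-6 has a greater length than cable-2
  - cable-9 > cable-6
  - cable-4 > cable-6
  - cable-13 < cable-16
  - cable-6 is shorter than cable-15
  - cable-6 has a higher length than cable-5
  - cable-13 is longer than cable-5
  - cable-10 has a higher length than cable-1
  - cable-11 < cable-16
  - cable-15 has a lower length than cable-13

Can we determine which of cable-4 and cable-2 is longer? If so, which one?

Link the given pairs in sequence: cable-2 < cable-6; cable-6 < cable-15; cable-15 < cable-13; cable-13 < cable-16; cable-16 < cable-4.
Together: cable-2 < cable-6 < cable-15 < cable-13 < cable-16 < cable-4.
So cable-4 is longer.

cable-4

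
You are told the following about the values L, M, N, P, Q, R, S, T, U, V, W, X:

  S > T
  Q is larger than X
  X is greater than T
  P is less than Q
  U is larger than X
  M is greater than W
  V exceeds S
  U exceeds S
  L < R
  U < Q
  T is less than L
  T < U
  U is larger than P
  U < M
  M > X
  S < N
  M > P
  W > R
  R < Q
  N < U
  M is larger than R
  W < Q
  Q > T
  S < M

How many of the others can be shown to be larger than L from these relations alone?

4

From L the given relations immediately reach R.
From those, W, M, Q — 4 in total.
No other element is forced above L by the given relations, so the count is 4.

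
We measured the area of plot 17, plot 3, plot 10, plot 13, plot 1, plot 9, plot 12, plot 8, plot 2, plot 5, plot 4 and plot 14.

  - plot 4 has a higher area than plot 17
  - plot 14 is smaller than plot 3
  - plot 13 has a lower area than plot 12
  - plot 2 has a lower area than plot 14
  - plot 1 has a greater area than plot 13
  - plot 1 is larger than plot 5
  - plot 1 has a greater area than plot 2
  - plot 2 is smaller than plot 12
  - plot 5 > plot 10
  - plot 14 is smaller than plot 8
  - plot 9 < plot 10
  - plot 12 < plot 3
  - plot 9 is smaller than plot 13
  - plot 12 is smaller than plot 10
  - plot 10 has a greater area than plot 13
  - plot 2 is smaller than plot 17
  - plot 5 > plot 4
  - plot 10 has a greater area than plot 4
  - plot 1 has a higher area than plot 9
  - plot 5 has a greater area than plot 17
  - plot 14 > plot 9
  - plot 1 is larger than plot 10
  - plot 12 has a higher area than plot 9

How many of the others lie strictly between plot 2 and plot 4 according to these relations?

The relations place plot 2 below plot 4. An element lies strictly between them when it is forced above plot 2 and also forced below plot 4.
Above plot 2: {plot 17, plot 14, plot 8, plot 12, plot 10, plot 3, plot 5, plot 1}. Below plot 4: {plot 17}.
Intersection: {plot 17} — 1.

1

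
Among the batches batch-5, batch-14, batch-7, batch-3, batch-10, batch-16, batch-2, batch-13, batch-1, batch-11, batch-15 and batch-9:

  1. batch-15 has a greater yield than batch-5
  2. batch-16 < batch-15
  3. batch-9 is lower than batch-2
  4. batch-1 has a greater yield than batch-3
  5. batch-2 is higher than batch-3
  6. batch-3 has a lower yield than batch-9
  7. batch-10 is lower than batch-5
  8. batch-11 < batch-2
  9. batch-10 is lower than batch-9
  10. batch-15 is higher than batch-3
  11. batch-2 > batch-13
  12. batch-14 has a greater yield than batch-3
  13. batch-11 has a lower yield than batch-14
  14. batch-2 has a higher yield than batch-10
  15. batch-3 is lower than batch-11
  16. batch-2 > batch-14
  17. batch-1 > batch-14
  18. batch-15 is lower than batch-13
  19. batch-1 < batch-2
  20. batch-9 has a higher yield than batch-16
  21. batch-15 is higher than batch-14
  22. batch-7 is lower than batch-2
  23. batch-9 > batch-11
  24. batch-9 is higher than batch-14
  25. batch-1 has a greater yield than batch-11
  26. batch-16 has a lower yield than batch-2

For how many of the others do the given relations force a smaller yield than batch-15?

6

Directly below batch-15: batch-3, batch-5, batch-14, batch-16.
One step further: batch-11, batch-10 (6 so far).
No other element is forced below batch-15 by the given relations, so the count is 6.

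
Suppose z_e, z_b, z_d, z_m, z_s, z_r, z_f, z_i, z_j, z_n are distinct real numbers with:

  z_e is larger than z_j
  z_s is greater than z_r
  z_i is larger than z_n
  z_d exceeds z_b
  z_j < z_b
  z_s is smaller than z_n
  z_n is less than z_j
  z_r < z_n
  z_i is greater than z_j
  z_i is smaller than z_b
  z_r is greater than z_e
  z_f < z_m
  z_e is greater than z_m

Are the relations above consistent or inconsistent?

Chaining the given relations yields z_e < z_r < z_s < z_n < z_j, so z_e < z_j. But one relation states z_j < z_e. These cannot both hold.

inconsistent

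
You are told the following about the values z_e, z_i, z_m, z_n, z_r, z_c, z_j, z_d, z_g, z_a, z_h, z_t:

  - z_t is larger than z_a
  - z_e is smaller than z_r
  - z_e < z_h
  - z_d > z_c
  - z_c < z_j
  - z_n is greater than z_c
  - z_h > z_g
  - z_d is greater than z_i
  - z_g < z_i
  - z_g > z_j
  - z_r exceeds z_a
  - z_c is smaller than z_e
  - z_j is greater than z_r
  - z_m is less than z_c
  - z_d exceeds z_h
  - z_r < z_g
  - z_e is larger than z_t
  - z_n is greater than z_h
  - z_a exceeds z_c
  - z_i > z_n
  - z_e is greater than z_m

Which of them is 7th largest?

Piecing the relations together gives one ordering: z_m < z_c < z_a < z_t < z_e < z_r < z_j < z_g < z_h < z_n < z_i < z_d.
The 7th largest is z_r.

z_r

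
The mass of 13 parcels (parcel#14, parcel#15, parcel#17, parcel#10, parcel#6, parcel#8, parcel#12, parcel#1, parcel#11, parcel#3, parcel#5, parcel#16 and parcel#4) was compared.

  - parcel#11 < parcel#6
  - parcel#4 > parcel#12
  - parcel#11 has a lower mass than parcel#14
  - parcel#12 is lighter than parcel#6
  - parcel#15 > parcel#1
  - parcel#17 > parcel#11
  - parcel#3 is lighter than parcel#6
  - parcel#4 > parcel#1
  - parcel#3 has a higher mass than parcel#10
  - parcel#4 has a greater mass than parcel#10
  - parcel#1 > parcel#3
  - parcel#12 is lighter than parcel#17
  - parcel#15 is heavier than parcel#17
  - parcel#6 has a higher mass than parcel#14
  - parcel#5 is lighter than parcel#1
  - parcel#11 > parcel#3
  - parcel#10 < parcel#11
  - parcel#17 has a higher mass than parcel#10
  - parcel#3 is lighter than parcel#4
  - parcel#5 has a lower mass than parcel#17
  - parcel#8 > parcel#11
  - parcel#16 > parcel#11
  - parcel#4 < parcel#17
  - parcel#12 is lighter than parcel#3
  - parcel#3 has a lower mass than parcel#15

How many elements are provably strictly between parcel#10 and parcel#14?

Chaining upward from parcel#10 reaches: parcel#3, parcel#1, parcel#11, parcel#16, parcel#4, parcel#8, parcel#17, parcel#6, parcel#15.
Chaining downward from parcel#14 reaches: parcel#12, parcel#3, parcel#11.
Strictly between parcel#10 and parcel#14 are those in both lists: parcel#3, parcel#11 — 2 elements.

2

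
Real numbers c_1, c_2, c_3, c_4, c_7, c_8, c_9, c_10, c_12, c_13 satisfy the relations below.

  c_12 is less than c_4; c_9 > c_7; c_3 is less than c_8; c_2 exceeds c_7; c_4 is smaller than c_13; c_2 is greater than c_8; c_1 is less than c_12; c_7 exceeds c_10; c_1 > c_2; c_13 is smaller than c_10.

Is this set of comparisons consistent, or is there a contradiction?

inconsistent

Chaining the given relations yields c_2 < c_1 < c_12 < c_4 < c_13 < c_10 < c_7, so c_2 < c_7. But one relation states c_7 < c_2. These cannot both hold.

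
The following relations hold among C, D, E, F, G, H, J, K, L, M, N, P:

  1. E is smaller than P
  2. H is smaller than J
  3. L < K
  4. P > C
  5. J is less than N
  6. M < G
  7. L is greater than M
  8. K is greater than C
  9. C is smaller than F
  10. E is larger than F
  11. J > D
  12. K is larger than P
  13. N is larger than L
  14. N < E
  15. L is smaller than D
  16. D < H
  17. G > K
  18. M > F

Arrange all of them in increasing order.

C < F < M < L < D < H < J < N < E < P < K < G

Each adjacent pair is fixed by a given relation: C < F; F < M; M < L; L < D; D < H; H < J; J < N; N < E; E < P; P < K; K < G. Chaining them end to end gives the full order.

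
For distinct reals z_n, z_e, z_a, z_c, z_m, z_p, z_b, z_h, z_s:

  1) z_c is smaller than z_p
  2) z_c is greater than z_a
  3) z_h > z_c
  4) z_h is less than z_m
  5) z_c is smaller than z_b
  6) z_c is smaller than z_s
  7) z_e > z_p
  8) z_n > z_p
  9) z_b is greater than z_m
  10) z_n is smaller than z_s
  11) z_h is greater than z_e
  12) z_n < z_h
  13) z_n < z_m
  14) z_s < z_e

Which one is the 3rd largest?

The consecutive relations fix a unique order: z_a < z_c < z_p < z_n < z_s < z_e < z_h < z_m < z_b.
Counting 3 from the largest end gives z_h.

z_h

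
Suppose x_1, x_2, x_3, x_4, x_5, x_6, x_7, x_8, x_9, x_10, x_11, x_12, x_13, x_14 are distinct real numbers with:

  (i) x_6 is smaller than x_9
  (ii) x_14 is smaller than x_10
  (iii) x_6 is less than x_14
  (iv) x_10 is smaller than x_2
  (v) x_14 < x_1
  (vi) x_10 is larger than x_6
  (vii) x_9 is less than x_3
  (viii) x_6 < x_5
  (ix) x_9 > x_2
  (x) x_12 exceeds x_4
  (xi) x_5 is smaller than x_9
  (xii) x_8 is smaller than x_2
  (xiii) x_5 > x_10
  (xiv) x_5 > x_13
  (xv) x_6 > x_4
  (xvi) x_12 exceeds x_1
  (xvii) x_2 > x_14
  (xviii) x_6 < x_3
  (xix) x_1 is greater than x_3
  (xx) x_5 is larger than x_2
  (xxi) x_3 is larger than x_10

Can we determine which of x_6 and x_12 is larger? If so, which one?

x_12

x_6 < x_14 < x_10 < x_2 < x_5 < x_9 < x_3 < x_1 < x_12, by transitivity through x_14, x_10, x_2, x_5, x_9, x_3, x_1.
So x_12 is larger.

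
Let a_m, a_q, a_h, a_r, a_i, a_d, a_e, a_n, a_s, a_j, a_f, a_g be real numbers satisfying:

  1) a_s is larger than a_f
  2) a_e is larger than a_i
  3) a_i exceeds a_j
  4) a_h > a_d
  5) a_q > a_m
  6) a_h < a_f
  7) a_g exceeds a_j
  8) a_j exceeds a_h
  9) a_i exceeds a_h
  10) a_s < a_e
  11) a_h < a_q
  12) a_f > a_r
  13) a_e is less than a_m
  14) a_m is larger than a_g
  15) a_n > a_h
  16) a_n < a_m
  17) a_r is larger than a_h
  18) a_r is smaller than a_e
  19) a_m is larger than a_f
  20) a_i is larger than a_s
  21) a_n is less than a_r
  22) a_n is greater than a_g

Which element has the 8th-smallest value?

a_s

Chaining the given pairs: a_d < a_h < a_j < a_g < a_n < a_r < a_f < a_s < a_i < a_e < a_m < a_q.
Counting 8 from the smallest end gives a_s.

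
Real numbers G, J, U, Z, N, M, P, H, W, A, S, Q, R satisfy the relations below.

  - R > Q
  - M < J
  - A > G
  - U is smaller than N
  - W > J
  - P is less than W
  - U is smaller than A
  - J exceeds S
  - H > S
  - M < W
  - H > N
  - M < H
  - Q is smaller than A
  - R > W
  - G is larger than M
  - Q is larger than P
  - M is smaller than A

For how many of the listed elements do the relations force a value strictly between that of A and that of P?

1

The relations place P below A. An element lies strictly between them when it is forced above P and also forced below A.
Above P: {Q, W, R}. Below A: {M, U, Q, G}.
Intersection: {Q} — 1.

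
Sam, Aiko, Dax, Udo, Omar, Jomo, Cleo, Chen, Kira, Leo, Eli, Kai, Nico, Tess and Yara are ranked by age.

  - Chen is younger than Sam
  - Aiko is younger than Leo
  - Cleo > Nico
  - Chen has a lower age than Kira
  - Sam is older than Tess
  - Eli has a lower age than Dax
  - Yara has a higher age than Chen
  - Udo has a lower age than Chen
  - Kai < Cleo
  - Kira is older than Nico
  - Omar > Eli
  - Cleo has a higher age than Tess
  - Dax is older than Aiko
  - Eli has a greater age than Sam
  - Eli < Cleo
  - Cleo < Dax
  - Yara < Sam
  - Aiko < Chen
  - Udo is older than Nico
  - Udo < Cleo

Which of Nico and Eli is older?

Chaining the given relations: Nico < Udo < Chen < Yara < Sam < Eli.
So Nico < Eli; Eli is the older of the two.

Eli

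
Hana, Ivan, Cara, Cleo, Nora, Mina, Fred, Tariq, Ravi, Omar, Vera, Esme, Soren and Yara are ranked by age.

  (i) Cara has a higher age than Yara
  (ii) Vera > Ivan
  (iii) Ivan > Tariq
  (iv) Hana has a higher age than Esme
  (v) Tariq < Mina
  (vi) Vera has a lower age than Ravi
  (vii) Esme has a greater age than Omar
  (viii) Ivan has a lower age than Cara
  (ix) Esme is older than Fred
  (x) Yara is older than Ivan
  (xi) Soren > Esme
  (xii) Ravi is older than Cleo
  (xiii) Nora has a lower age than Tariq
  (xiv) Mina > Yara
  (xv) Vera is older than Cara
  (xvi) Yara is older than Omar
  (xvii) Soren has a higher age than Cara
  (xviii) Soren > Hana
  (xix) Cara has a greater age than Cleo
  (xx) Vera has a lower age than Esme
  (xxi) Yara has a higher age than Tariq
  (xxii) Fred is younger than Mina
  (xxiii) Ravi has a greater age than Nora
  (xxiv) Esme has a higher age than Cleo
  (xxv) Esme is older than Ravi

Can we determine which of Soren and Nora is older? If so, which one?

Soren

Nora < Tariq and Tariq < Ivan give Nora < Ivan.
With Ivan < Yara: Nora < Tariq < Ivan < Yara.
Then Yara < Cara extends the chain to Cara.
Then Cara < Vera extends the chain to Vera.
Then Vera < Ravi extends the chain to Ravi.
Then Ravi < Esme extends the chain to Esme.
With Esme < Hana: Nora < Tariq < Ivan < Yara < Cara < Vera < Ravi < Esme < Hana.
Then Hana < Soren extends the chain to Soren.
So Soren is older.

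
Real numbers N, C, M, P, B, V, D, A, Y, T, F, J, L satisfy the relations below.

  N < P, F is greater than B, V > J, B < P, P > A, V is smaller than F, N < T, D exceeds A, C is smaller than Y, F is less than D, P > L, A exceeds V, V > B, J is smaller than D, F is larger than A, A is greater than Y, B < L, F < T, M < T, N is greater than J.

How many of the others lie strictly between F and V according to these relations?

Chaining upward from V reaches: A, T, D, P.
Chaining downward from F reaches: J, C, B, Y, A.
Strictly between V and F are those in both lists: A — 1 element.

1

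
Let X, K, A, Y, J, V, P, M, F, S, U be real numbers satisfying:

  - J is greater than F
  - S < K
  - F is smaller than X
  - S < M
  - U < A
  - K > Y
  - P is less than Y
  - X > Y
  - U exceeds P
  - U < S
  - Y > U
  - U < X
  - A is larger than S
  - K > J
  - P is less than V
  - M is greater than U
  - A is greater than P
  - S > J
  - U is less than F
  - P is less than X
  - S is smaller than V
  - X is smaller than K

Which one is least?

P

U is not least since P < U; F is not least since U < F; J is not least since F < J; S is not least since J < S; Y is not least since P < Y; X is not least since U < X; M is not least since S < M; V is not least since P < V; A is not least since S < A; K is not least since J < K.
Only P has nothing below it, so P is the least.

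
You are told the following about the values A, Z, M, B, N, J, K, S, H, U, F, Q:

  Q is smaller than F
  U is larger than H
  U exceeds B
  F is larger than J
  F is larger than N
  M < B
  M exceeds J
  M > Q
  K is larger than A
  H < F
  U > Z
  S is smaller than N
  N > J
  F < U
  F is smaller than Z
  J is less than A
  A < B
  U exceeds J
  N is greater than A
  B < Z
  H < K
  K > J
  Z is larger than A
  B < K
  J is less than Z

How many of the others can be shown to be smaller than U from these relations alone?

Directly below U: J, H, F, B, Z.
One step further: Q, M, A, N (9 so far).
One step further: S (10 so far).
No other element is forced below U by the given relations, so the count is 10.

10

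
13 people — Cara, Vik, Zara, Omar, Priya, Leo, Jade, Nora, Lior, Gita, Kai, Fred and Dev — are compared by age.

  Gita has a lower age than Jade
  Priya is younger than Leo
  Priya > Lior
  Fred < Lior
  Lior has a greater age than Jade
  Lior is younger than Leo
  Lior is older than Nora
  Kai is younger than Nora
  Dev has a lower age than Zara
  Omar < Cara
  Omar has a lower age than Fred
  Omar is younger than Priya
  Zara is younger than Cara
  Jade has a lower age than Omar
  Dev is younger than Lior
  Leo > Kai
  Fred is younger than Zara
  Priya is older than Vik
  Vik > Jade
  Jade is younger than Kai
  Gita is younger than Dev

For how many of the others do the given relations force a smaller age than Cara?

The elements the relations force below Cara are Gita, Jade, Dev, Omar, Fred, Zara — no chain reaches any other.
That is 6.

6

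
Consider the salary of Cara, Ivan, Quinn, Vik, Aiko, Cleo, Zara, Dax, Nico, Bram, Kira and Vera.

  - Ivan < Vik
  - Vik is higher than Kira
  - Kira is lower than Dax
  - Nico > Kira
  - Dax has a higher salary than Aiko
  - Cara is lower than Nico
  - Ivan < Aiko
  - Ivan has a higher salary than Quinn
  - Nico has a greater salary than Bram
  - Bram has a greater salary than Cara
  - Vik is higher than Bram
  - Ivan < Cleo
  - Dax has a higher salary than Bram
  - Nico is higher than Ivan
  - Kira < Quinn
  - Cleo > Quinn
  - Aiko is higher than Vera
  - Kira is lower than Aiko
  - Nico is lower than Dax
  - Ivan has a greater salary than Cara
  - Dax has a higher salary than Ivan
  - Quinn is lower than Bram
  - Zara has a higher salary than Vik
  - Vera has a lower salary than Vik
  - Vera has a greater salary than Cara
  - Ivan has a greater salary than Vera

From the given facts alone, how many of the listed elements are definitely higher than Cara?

9

Directly above Cara: Vera, Ivan, Bram, Nico.
One step further: Aiko, Cleo, Vik, Dax (8 so far).
One step further: Zara (9 so far).
Nothing else is reachable above Cara; 9 in all.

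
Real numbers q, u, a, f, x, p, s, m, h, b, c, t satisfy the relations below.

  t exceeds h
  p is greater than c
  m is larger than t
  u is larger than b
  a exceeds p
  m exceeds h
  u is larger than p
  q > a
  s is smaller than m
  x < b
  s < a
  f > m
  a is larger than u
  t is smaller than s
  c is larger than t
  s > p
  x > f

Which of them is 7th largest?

Chaining the given pairs: h < t < c < p < s < m < f < x < b < u < a < q.
The 7th largest is m.

m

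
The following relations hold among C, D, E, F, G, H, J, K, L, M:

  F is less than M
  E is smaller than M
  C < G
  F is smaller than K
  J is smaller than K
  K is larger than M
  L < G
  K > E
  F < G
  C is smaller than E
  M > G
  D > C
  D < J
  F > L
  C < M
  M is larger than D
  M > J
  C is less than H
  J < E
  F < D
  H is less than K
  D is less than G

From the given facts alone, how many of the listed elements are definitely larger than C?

7

Directly above C: D, H, G, E, M.
One step further: J, K (7 so far).
No other element is forced above C by the given relations, so the count is 7.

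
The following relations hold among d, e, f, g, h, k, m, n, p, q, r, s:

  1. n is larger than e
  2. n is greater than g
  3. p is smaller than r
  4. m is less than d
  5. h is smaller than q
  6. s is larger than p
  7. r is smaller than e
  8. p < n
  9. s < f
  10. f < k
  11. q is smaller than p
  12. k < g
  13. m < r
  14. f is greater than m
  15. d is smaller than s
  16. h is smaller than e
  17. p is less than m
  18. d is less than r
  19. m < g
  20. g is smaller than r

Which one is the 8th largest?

Chaining the given pairs: h < q < p < m < d < s < f < k < g < r < e < n.
The 8th largest is d.

d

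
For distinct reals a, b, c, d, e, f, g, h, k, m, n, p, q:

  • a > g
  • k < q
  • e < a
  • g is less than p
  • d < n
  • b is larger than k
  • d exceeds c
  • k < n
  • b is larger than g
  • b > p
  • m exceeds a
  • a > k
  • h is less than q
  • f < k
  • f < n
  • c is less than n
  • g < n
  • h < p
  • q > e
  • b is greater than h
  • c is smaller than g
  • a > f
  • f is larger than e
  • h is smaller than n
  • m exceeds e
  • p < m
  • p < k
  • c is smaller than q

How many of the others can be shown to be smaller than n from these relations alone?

8

From n the given relations immediately reach c, d, g, h, f, k.
From those, e, p — 8 in total.
No other element is forced below n by the given relations, so the count is 8.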